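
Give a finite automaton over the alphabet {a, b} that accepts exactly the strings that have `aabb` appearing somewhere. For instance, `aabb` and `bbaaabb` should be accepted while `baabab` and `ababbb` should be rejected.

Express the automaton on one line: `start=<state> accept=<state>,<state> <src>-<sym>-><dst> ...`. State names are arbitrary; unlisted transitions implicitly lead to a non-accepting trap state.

States q0..q3 record the length of the longest prefix of `aabb` that matches the current input suffix. Reaching q4 means `aabb` has been seen, and we stay there forever. Accept from q4.
        a   b  
>  q0   q1  q0 
   q1   q2  q0 
   q2   q2  q3 
   q3   q1  q4 
 * q4   q4  q4 
(> = start, * = accepting)

start=q0 accept=q4 q0-a->q1 q0-b->q0 q1-a->q2 q1-b->q0 q2-a->q2 q2-b->q3 q3-a->q1 q3-b->q4 q4-a->q4 q4-b->q4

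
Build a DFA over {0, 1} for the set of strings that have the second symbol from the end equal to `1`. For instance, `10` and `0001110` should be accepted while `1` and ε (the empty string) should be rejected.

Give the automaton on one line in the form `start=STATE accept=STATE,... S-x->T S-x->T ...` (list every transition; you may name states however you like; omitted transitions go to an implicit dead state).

start=q0 accept=q5,q6 q0-0->q1 q0-1->q2 q1-0->q3 q1-1->q4 q2-0->q5 q2-1->q6 q3-0->q3 q3-1->q4 q4-0->q5 q4-1->q6 q5-0->q3 q5-1->q4 q6-0->q5 q6-1->q6

A DFA must remember the last 2 symbols (since which symbol is second-to-last isn't known until the input ends). Use one state per possible window of the last ≤2 symbols; accept from those whose window starts with `1`.
With 7 states:
        0   1  
>  q0   q1  q2 
   q1   q3  q4 
   q2   q5  q6 
   q3   q3  q4 
   q4   q5  q6 
 * q5   q3  q4 
 * q6   q5  q6 
(> = start, * = accepting)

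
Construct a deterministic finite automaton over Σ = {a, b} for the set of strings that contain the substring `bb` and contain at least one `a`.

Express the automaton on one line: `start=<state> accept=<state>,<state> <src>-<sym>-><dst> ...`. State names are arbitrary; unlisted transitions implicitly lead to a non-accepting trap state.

Run two small machines in parallel and take their product. One (3 states) tracks whether and how much of `bb` has been seen; the other (3 states) tracks the count of `a`s, saturating at 2. Each combined state is a pair, one component from each; accept when both components accept. Equivalent product states are then merged.
        a   b  
>  s0   s1  s2 
   s1   s1  s3 
   s2   s1  s4 
   s3   s1  s5 
   s4   s5  s4 
 * s5   s5  s5 
(> = start, * = accepting)

start=s0 accept=s5 s0-a->s1 s0-b->s2 s1-a->s1 s1-b->s3 s2-a->s1 s2-b->s4 s3-a->s1 s3-b->s5 s4-a->s5 s4-b->s4 s5-a->s5 s5-b->s5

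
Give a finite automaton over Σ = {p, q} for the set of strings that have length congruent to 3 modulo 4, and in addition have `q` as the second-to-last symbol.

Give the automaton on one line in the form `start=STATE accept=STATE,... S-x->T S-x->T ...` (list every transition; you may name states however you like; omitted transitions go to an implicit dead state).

Handle the two conditions separately and then intersect. One (4 states) tracks the input length modulo 4; the other (7 states) tracks the last 2 symbols read. Each combined state is a pair, one component from each; accept when both components accept.
          p    q  
>  S0     S1   S2 
   S1     S3   S4 
   S2     S5   S6 
   S3     S7   S8 
   S4     S9  S10 
   S5     S7   S8 
   S6     S9  S10 
   S7    S11  S12 
   S8    S13  S14 
 * S9    S11  S12 
 * S10   S13  S14 
   S11   S15  S16 
   S12   S17  S18 
   S13   S15  S16 
   S14   S17  S18 
   S15    S3   S4 
   S16    S5   S6 
   S17    S3   S4 
   S18    S5   S6 
(> = start, * = accepting)

start=S0 accept=S9,S10 S0-p->S1 S0-q->S2 S1-p->S3 S1-q->S4 S2-p->S5 S2-q->S6 S3-p->S7 S3-q->S8 S4-p->S9 S4-q->S10 S5-p->S7 S5-q->S8 S6-p->S9 S6-q->S10 S7-p->S11 S7-q->S12 S8-p->S13 S8-q->S14 S9-p->S11 S9-q->S12 S10-p->S13 S10-q->S14 S11-p->S15 S11-q->S16 S12-p->S17 S12-q->S18 S13-p->S15 S13-q->S16 S14-p->S17 S14-q->S18 S15-p->S3 S15-q->S4 S16-p->S5 S16-q->S6 S17-p->S3 S17-q->S4 S18-p->S5 S18-q->S6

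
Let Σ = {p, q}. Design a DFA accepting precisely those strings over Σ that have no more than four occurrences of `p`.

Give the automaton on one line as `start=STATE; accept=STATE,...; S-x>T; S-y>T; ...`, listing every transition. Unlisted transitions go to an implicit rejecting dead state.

start=S0; accept=S0,S1,S2,S3,S4; S0-p>S1; S0-q>S0; S1-p>S2; S1-q>S1; S2-p>S3; S2-q>S2; S3-p>S4; S3-q>S3; S4-p>S5; S4-q>S4; S5-p>S5; S5-q>S5

Only the number of `p`s matters, and only up to 5. Make a chain S0 → S1 → S2 → S3 → S4 → S5 advanced by each `p` (with S5 absorbing); every other symbol self-loops. The accepting set is {S0, S1, S2, S3, S4}.
6 states suffice.
        p   q  
>* S0   S1  S0 
 * S1   S2  S1 
 * S2   S3  S2 
 * S3   S4  S3 
 * S4   S5  S4 
   S5   S5  S5 
(> = start, * = accepting)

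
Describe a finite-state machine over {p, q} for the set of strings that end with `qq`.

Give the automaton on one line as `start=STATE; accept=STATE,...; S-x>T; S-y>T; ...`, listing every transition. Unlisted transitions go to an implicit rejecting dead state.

Let each state record the length of the longest suffix of the input read so far that is also a prefix of `qq`. S1 means the last symbol is `q`; S2 means the last 2 symbols are `qq`. Accept only at S2, where the string currently ends in `qq`.
3 states suffice.
        p   q  
>  S0   S0  S1 
   S1   S0  S2 
 * S2   S0  S2 
(> = start, * = accepting)

start=S0; accept=S2; S0-p>S0; S0-q>S1; S1-p>S0; S1-q>S2; S2-p>S0; S2-q>S2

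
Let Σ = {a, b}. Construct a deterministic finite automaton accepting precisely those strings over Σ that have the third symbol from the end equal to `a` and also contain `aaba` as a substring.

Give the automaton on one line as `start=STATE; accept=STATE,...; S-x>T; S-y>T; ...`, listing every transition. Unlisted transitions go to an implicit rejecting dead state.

start=q0; accept=q15,q18,q19,q20; q0-a>q1; q0-b>q2; q1-a>q3; q1-b>q4; q2-a>q5; q2-b>q6; q3-a>q7; q3-b>q8; q4-a>q9; q4-b>q10; q5-a>q11; q5-b>q12; q6-a>q13; q6-b>q14; q7-a>q7; q7-b>q8; q8-a>q15; q8-b>q10; q9-a>q11; q9-b>q12; q10-a>q13; q10-b>q14; q11-a>q7; q11-b>q8; q12-a>q9; q12-b>q10; q13-a>q11; q13-b>q12; q14-a>q13; q14-b>q14; q15-a>q16; q15-b>q17; q16-a>q18; q16-b>q19; q17-a>q15; q17-b>q20; q18-a>q18; q18-b>q19; q19-a>q15; q19-b>q20; q20-a>q21; q20-b>q22; q21-a>q16; q21-b>q17; q22-a>q21; q22-b>q22

Build one automaton per condition and run them in lockstep. The first has 15 states tracking the last 3 symbols read; the second has 5 states tracking whether and how much of `aaba` has been seen. A product state is a pair (one from each), accepting exactly when both do.
A 23-state machine:
          a    b  
>  q0     q1   q2 
   q1     q3   q4 
   q2     q5   q6 
   q3     q7   q8 
   q4     q9  q10 
   q5    q11  q12 
   q6    q13  q14 
   q7     q7   q8 
   q8    q15  q10 
   q9    q11  q12 
   q10   q13  q14 
   q11    q7   q8 
   q12    q9  q10 
   q13   q11  q12 
   q14   q13  q14 
 * q15   q16  q17 
   q16   q18  q19 
   q17   q15  q20 
 * q18   q18  q19 
 * q19   q15  q20 
 * q20   q21  q22 
   q21   q16  q17 
   q22   q21  q22 
(> = start, * = accepting)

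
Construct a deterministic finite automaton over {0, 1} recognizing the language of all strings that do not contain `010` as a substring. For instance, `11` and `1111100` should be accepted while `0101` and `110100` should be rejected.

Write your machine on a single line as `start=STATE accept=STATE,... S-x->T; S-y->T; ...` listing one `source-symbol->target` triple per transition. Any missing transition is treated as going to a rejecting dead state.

This is the complement of 'contains `010`'. Use the same substring-matching states — q0 through q3 holding how much of `010` has just been matched — but flip the accepting set: everything except the trap q3 accepts.
A 4-state machine:
        0   1  
>* q0   q1  q0 
 * q1   q1  q2 
 * q2   q3  q0 
   q3   q3  q3 
(> = start, * = accepting)

start=q0; accept=q0,q1,q2; q0-0->q1; q0-1->q0; q1-0->q1; q1-1->q2; q2-0->q3; q2-1->q0; q3-0->q3; q3-1->q3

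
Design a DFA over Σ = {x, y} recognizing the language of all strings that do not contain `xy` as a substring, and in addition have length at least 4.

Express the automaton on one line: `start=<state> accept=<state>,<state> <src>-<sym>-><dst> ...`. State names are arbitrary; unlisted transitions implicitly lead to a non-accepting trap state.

Run two small machines in parallel and take their product. The first has 3 states tracking partial matches of the forbidden pattern `xy`; the second has 6 states tracking the input length, saturating at 5. A product state is a pair (one from each), accepting exactly when both do. Minimizing collapses redundant product states.
10 states suffice.
        x   y  
>  q0   q1  q2 
   q1   q3  q4 
   q2   q3  q5 
   q3   q6  q4 
   q4   q4  q4 
   q5   q6  q7 
   q6   q8  q4 
   q7   q8  q9 
 * q8   q8  q4 
 * q9   q8  q9 
(> = start, * = accepting)

start=q0 accept=q8,q9 q0-x->q1 q0-y->q2 q1-x->q3 q1-y->q4 q2-x->q3 q2-y->q5 q3-x->q6 q3-y->q4 q4-x->q4 q4-y->q4 q5-x->q6 q5-y->q7 q6-x->q8 q6-y->q4 q7-x->q8 q7-y->q9 q8-x->q8 q8-y->q4 q9-x->q8 q9-y->q9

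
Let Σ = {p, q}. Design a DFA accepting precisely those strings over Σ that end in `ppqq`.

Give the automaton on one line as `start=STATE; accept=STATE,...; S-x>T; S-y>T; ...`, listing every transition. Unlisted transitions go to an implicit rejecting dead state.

Let each state record the length of the longest suffix of the input read so far that is also a prefix of `ppqq`. B means the last symbol is `p`; C means the last 2 symbols are `pp`; D means the last 3 symbols are `ppq`; E means the last 4 symbols are `ppqq`. Accept only at E, where the string currently ends in `ppqq`.
       p  q 
>  A   B  A 
   B   C  A 
   C   C  D 
   D   B  E 
 * E   B  A 
(> = start, * = accepting)

start=A; accept=E; A-p>B; A-q>A; B-p>C; B-q>A; C-p>C; C-q>D; D-p>B; D-q>E; E-p>B; E-q>A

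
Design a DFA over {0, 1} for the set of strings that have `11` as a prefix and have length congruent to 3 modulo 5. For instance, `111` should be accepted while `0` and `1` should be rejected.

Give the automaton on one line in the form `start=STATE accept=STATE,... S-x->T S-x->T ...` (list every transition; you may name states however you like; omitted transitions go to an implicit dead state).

start=s0 accept=s6 s0-0->s1 s0-1->s2 s1-0->s3 s1-1->s3 s2-0->s3 s2-1->s4 s3-0->s5 s3-1->s5 s4-0->s6 s4-1->s6 s5-0->s7 s5-1->s7 s6-0->s8 s6-1->s8 s7-0->s9 s7-1->s9 s8-0->s10 s8-1->s10 s9-0->s1 s9-1->s1 s10-0->s11 s10-1->s11 s11-0->s4 s11-1->s4

Handle the two conditions separately and then intersect. The first has 4 states tracking whether the input so far still matches the prefix `11`; the second has 5 states tracking the input length modulo 5. A product state is a pair (one from each), accepting exactly when both do.
With 12 states:
          0    1  
>  s0     s1   s2 
   s1     s3   s3 
   s2     s3   s4 
   s3     s5   s5 
   s4     s6   s6 
   s5     s7   s7 
 * s6     s8   s8 
   s7     s9   s9 
   s8    s10  s10 
   s9     s1   s1 
   s10   s11  s11 
   s11    s4   s4 
(> = start, * = accepting)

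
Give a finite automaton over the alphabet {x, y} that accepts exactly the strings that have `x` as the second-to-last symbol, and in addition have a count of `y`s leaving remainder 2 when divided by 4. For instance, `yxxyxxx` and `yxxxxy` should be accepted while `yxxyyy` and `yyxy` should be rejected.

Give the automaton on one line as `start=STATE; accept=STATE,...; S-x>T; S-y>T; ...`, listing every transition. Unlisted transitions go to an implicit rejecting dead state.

start=q0; accept=q8,q11; q0-x>q1; q0-y>q2; q1-x>q3; q1-y>q4; q2-x>q5; q2-y>q6; q3-x>q3; q3-y>q4; q4-x>q5; q4-y>q6; q5-x>q7; q5-y>q8; q6-x>q9; q6-y>q10; q7-x>q7; q7-y>q8; q8-x>q9; q8-y>q10; q9-x>q11; q9-y>q12; q10-x>q13; q10-y>q14; q11-x>q11; q11-y>q12; q12-x>q13; q12-y>q14; q13-x>q15; q13-y>q16; q14-x>q17; q14-y>q18; q15-x>q15; q15-y>q16; q16-x>q17; q16-y>q18; q17-x>q3; q17-y>q4; q18-x>q5; q18-y>q6

Run two small machines in parallel and take their product. One (7 states) tracks the last 2 symbols read; the other (4 states) tracks the count of `y`s modulo 4. Each combined state is a pair, one component from each; accept when both components accept.
19 states suffice.
          x    y  
>  q0     q1   q2 
   q1     q3   q4 
   q2     q5   q6 
   q3     q3   q4 
   q4     q5   q6 
   q5     q7   q8 
   q6     q9  q10 
   q7     q7   q8 
 * q8     q9  q10 
   q9    q11  q12 
   q10   q13  q14 
 * q11   q11  q12 
   q12   q13  q14 
   q13   q15  q16 
   q14   q17  q18 
   q15   q15  q16 
   q16   q17  q18 
   q17    q3   q4 
   q18    q5   q6 
(> = start, * = accepting)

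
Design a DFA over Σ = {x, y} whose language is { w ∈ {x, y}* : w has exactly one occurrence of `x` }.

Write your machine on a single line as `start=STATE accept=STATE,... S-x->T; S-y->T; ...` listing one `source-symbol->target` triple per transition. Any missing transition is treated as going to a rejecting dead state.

Only the number of `x`s matters, and only up to 2. Make a chain A → B → C advanced by each `x` (with C absorbing); every other symbol self-loops. The accepting set is {B}.
       x  y 
>  A   B  A 
 * B   C  B 
   C   C  C 
(> = start, * = accepting)

start=A; accept=B; A-x->B; A-y->A; B-x->C; B-y->B; C-x->C; C-y->C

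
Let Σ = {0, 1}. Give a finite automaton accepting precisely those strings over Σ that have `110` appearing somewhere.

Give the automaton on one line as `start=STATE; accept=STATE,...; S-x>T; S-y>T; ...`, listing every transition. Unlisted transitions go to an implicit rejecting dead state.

Track how much of `110` has been matched so far: state q0 is no progress, q3 is the absorbing accept state reached once `110` has occurred. Intermediate states record partial matches; on a mismatch, fall back to the longest reusable overlap.
A 4-state machine:
        0   1  
>  q0   q0  q1 
   q1   q0  q2 
   q2   q3  q2 
 * q3   q3  q3 
(> = start, * = accepting)

start=q0; accept=q3; q0-0>q0; q0-1>q1; q1-0>q0; q1-1>q2; q2-0>q3; q2-1>q2; q3-0>q3; q3-1>q3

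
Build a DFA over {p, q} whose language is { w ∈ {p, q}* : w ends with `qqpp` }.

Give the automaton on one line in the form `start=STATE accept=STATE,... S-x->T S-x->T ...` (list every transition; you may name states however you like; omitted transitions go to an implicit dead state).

start=s0 accept=s4 s0-p->s0 s0-q->s1 s1-p->s0 s1-q->s2 s2-p->s3 s2-q->s2 s3-p->s4 s3-q->s1 s4-p->s0 s4-q->s1

Remember how much of `qqpp` the current input suffix matches. State s0 means no match yet; s1 means the last symbol is `q`; s2 means the last 2 symbols are `qq`; s3 means the last 3 symbols are `qqp`; s4 means the last 4 symbols are `qqpp`. Only s4 accepts. On a mismatch, fall back to the longest proper suffix that is still a prefix of `qqpp`.
A 5-state machine:
        p   q  
>  s0   s0  s1 
   s1   s0  s2 
   s2   s3  s2 
   s3   s4  s1 
 * s4   s0  s1 
(> = start, * = accepting)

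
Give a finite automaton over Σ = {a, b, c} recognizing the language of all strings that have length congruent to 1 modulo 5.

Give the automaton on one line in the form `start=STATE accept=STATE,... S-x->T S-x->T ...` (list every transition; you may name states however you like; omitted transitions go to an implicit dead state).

start=s0 accept=s1 s0-a->s1 s0-b->s1 s0-c->s1 s1-a->s2 s1-b->s2 s1-c->s2 s2-a->s3 s2-b->s3 s2-c->s3 s3-a->s4 s3-b->s4 s3-c->s4 s4-a->s0 s4-b->s0 s4-c->s0

Only the length mod 5 matters, so use a 5-cycle: from any state, every input symbol moves to the next state, wrapping s4 back to s0. Mark s1 accepting.
5 states suffice.
        a   b   c  
>  s0   s1  s1  s1 
 * s1   s2  s2  s2 
   s2   s3  s3  s3 
   s3   s4  s4  s4 
   s4   s0  s0  s0 
(> = start, * = accepting)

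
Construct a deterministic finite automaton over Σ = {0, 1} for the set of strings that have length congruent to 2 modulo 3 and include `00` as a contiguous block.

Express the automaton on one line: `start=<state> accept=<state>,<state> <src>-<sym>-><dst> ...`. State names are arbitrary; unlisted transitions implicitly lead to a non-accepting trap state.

start=s0 accept=s3 s0-0->s1 s0-1->s2 s1-0->s3 s1-1->s4 s2-0->s5 s2-1->s4 s3-0->s6 s3-1->s6 s4-0->s7 s4-1->s0 s5-0->s6 s5-1->s0 s6-0->s8 s6-1->s8 s7-0->s8 s7-1->s2 s8-0->s3 s8-1->s3

Build one automaton per condition and run them in lockstep. The first has 3 states tracking the input length modulo 3; the second has 3 states tracking whether and how much of `00` has been seen. A product state is a pair (one from each), accepting exactly when both do.
With 9 states:
        0   1  
>  s0   s1  s2 
   s1   s3  s4 
   s2   s5  s4 
 * s3   s6  s6 
   s4   s7  s0 
   s5   s6  s0 
   s6   s8  s8 
   s7   s8  s2 
   s8   s3  s3 
(> = start, * = accepting)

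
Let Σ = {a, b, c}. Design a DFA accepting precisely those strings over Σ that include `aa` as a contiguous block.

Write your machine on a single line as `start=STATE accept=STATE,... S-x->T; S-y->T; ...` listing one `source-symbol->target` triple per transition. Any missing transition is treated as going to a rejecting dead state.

Track how much of `aa` has been matched so far: state S0 is no progress, S2 is the absorbing accept state reached once `aa` has occurred. Intermediate states record partial matches; on a mismatch, fall back to the longest reusable overlap.
3 states suffice.
        a   b   c  
>  S0   S1  S0  S0 
   S1   S2  S0  S0 
 * S2   S2  S2  S2 
(> = start, * = accepting)

start=S0; accept=S2; S0-a->S1; S0-b->S0; S0-c->S0; S1-a->S2; S1-b->S0; S1-c->S0; S2-a->S2; S2-b->S2; S2-c->S2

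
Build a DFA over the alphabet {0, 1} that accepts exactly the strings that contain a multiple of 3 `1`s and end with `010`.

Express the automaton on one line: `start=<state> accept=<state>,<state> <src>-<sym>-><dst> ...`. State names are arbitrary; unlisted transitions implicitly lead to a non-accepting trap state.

Build one automaton per condition and run them in lockstep. The first has 3 states tracking the count of `1`s modulo 3; the second has 4 states tracking how much of the suffix `010` has currently been matched. A product state is a pair (one from each), accepting exactly when both do. Equivalent product states are then merged.
With 6 states:
        0   1  
>  q0   q0  q1 
   q1   q1  q2 
   q2   q3  q0 
   q3   q3  q4 
   q4   q5  q1 
 * q5   q0  q1 
(> = start, * = accepting)

start=q0 accept=q5 q0-0->q0 q0-1->q1 q1-0->q1 q1-1->q2 q2-0->q3 q2-1->q0 q3-0->q3 q3-1->q4 q4-0->q5 q4-1->q1 q5-0->q0 q5-1->q1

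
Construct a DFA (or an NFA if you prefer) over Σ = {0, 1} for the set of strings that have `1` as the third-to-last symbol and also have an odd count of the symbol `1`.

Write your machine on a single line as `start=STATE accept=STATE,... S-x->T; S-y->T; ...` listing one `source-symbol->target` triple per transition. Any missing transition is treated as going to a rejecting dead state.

start=s0; accept=s11,s14,s20,s21; s0-0->s1; s0-1->s2; s1-0->s3; s1-1->s4; s2-0->s5; s2-1->s6; s3-0->s7; s3-1->s8; s4-0->s9; s4-1->s10; s5-0->s11; s5-1->s12; s6-0->s13; s6-1->s14; s7-0->s7; s7-1->s8; s8-0->s9; s8-1->s10; s9-0->s11; s9-1->s12; s10-0->s13; s10-1->s14; s11-0->s15; s11-1->s16; s12-0->s17; s12-1->s18; s13-0->s19; s13-1->s20; s14-0->s21; s14-1->s22; s15-0->s15; s15-1->s16; s16-0->s17; s16-1->s18; s17-0->s19; s17-1->s20; s18-0->s21; s18-1->s22; s19-0->s7; s19-1->s8; s20-0->s9; s20-1->s10; s21-0->s11; s21-1->s12; s22-0->s13; s22-1->s14

Build one automaton per condition and run them in lockstep. One (15 states) tracks the last 3 symbols read; the other (2 states) tracks the count of `1`s modulo 2. Each combined state is a pair, one component from each; accept when both components accept.
23 states suffice.
          0    1  
>  s0     s1   s2 
   s1     s3   s4 
   s2     s5   s6 
   s3     s7   s8 
   s4     s9  s10 
   s5    s11  s12 
   s6    s13  s14 
   s7     s7   s8 
   s8     s9  s10 
   s9    s11  s12 
   s10   s13  s14 
 * s11   s15  s16 
   s12   s17  s18 
   s13   s19  s20 
 * s14   s21  s22 
   s15   s15  s16 
   s16   s17  s18 
   s17   s19  s20 
   s18   s21  s22 
   s19    s7   s8 
 * s20    s9  s10 
 * s21   s11  s12 
   s22   s13  s14 
(> = start, * = accepting)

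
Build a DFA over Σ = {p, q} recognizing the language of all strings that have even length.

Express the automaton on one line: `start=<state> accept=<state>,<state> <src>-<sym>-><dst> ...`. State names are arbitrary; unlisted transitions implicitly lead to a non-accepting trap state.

Count input length modulo 2: every symbol advances one step around the cycle s0 → s1 → s0. Accept at s0.
        p   q  
>* s0   s1  s1 
   s1   s0  s0 
(> = start, * = accepting)

start=s0 accept=s0 s0-p->s1 s0-q->s1 s1-p->s0 s1-q->s0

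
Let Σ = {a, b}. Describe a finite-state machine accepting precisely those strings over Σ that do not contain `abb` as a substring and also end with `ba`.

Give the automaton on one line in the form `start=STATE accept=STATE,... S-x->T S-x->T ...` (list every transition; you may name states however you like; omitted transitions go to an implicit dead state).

start=q0 accept=q4 q0-a->q1 q0-b->q2 q1-a->q1 q1-b->q3 q2-a->q4 q2-b->q2 q3-a->q4 q3-b->q5 q4-a->q1 q4-b->q3 q5-a->q5 q5-b->q5

Handle the two conditions separately and then intersect. The first has 4 states tracking partial matches of the forbidden pattern `abb`; the second has 3 states tracking how much of the suffix `ba` has currently been matched. A product state is a pair (one from each), accepting exactly when both do. After merging equivalent states the machine shrinks.
With 6 states:
        a   b  
>  q0   q1  q2 
   q1   q1  q3 
   q2   q4  q2 
   q3   q4  q5 
 * q4   q1  q3 
   q5   q5  q5 
(> = start, * = accepting)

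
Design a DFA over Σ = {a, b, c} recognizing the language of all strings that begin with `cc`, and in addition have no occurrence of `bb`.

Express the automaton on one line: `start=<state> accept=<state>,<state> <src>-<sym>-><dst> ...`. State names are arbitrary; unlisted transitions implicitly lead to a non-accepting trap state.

Handle the two conditions separately and then intersect. One (4 states) tracks whether the input so far still matches the prefix `cc`; the other (3 states) tracks partial matches of the forbidden pattern `bb`. Each combined state is a pair, one component from each; accept when both components accept. Minimizing collapses redundant product states.
With 5 states:
        a   b   c  
>  s0   s1  s1  s2 
   s1   s1  s1  s1 
   s2   s1  s1  s3 
 * s3   s3  s4  s3 
 * s4   s3  s1  s3 
(> = start, * = accepting)

start=s0 accept=s3,s4 s0-a->s1 s0-b->s1 s0-c->s2 s1-a->s1 s1-b->s1 s1-c->s1 s2-a->s1 s2-b->s1 s2-c->s3 s3-a->s3 s3-b->s4 s3-c->s3 s4-a->s3 s4-b->s1 s4-c->s3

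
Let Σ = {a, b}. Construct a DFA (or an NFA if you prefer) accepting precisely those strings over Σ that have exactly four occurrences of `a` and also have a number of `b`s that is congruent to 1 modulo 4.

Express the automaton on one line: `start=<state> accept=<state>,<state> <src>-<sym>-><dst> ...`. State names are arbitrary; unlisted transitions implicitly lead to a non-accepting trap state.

start=s0 accept=s15 s0-a->s1 s0-b->s2 s1-a->s3 s1-b->s4 s2-a->s4 s2-b->s5 s3-a->s6 s3-b->s7 s4-a->s7 s4-b->s8 s5-a->s8 s5-b->s9 s6-a->s10 s6-b->s11 s7-a->s11 s7-b->s12 s8-a->s12 s8-b->s13 s9-a->s13 s9-b->s0 s10-a->s14 s10-b->s15 s11-a->s15 s11-b->s16 s12-a->s16 s12-b->s17 s13-a->s17 s13-b->s1 s14-a->s14 s14-b->s18 s15-a->s18 s15-b->s19 s16-a->s19 s16-b->s20 s17-a->s20 s17-b->s3 s18-a->s18 s18-b->s21 s19-a->s21 s19-b->s22 s20-a->s22 s20-b->s6 s21-a->s21 s21-b->s23 s22-a->s23 s22-b->s10 s23-a->s23 s23-b->s14

Run two small machines in parallel and take their product. The first has 6 states tracking the count of `a`s, saturating at 5; the second has 4 states tracking the count of `b`s modulo 4. A product state is a pair (one from each), accepting exactly when both do.
With 24 states:
          a    b  
>  s0     s1   s2 
   s1     s3   s4 
   s2     s4   s5 
   s3     s6   s7 
   s4     s7   s8 
   s5     s8   s9 
   s6    s10  s11 
   s7    s11  s12 
   s8    s12  s13 
   s9    s13   s0 
   s10   s14  s15 
   s11   s15  s16 
   s12   s16  s17 
   s13   s17   s1 
   s14   s14  s18 
 * s15   s18  s19 
   s16   s19  s20 
   s17   s20   s3 
   s18   s18  s21 
   s19   s21  s22 
   s20   s22   s6 
   s21   s21  s23 
   s22   s23  s10 
   s23   s23  s14 
(> = start, * = accepting)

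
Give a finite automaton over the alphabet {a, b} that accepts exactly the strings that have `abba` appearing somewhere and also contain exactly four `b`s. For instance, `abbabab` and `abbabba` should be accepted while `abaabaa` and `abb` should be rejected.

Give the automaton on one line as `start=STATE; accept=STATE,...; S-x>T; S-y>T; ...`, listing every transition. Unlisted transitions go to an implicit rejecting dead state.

Handle the two conditions separately and then intersect. The first has 5 states tracking whether and how much of `abba` has been seen; the second has 6 states tracking the count of `b`s, saturating at 5. A product state is a pair (one from each), accepting exactly when both do. After merging equivalent states the machine shrinks.
With 16 states:
          a    b  
>  S0     S1   S2 
   S1     S1   S3 
   S2     S4   S5 
   S3     S4   S6 
   S4     S4   S7 
   S5     S8   S9 
   S6    S10   S9 
   S7     S8  S11 
   S8     S8  S12 
   S9     S9   S9 
   S10   S10  S13 
   S11   S13   S9 
   S12    S9  S14 
   S13   S13  S15 
   S14   S15   S9 
 * S15   S15   S9 
(> = start, * = accepting)

start=S0; accept=S15; S0-a>S1; S0-b>S2; S1-a>S1; S1-b>S3; S2-a>S4; S2-b>S5; S3-a>S4; S3-b>S6; S4-a>S4; S4-b>S7; S5-a>S8; S5-b>S9; S6-a>S10; S6-b>S9; S7-a>S8; S7-b>S11; S8-a>S8; S8-b>S12; S9-a>S9; S9-b>S9; S10-a>S10; S10-b>S13; S11-a>S13; S11-b>S9; S12-a>S9; S12-b>S14; S13-a>S13; S13-b>S15; S14-a>S15; S14-b>S9; S15-a>S15; S15-b>S9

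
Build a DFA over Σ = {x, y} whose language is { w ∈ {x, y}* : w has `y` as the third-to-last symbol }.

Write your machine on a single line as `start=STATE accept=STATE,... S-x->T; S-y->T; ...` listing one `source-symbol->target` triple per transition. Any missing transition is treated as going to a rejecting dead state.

A DFA must remember the last 3 symbols (since which symbol is third-to-last isn't known until the input ends). Use one state per possible window of the last ≤3 symbols; accept from those whose window starts with `y`.
A 15-state machine:
       x  y 
>  A   B  C 
   B   D  E 
   C   F  G 
   D   H  I 
   E   J  K 
   F   L  M 
   G   N  O 
   H   H  I 
   I   J  K 
   J   L  M 
   K   N  O 
 * L   H  I 
 * M   J  K 
 * N   L  M 
 * O   N  O 
(> = start, * = accepting)

start=A; accept=L,M,N,O; A-x->B; A-y->C; B-x->D; B-y->E; C-x->F; C-y->G; D-x->H; D-y->I; E-x->J; E-y->K; F-x->L; F-y->M; G-x->N; G-y->O; H-x->H; H-y->I; I-x->J; I-y->K; J-x->L; J-y->M; K-x->N; K-y->O; L-x->H; L-y->I; M-x->J; M-y->K; N-x->L; N-y->M; O-x->N; O-y->O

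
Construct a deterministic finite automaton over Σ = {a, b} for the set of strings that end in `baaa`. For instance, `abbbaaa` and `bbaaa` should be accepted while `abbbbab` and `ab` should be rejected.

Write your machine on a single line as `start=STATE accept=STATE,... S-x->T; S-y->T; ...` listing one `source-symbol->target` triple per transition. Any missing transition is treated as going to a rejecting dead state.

Let each state record the length of the longest suffix of the input read so far that is also a prefix of `baaa`. q1 means the last symbol is `b`; q2 means the last 2 symbols are `ba`; q3 means the last 3 symbols are `baa`; q4 means the last 4 symbols are `baaa`. Accept only at q4, where the string currently ends in `baaa`.
With 5 states:
        a   b  
>  q0   q0  q1 
   q1   q2  q1 
   q2   q3  q1 
   q3   q4  q1 
 * q4   q0  q1 
(> = start, * = accepting)

start=q0; accept=q4; q0-a->q0; q0-b->q1; q1-a->q2; q1-b->q1; q2-a->q3; q2-b->q1; q3-a->q4; q3-b->q1; q4-a->q0; q4-b->q1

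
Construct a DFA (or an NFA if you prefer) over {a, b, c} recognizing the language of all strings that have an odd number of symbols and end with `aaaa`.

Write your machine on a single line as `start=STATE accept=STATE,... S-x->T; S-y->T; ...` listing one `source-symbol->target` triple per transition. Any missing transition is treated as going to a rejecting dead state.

start=q0; accept=q5; q0-a->q1; q0-b->q1; q0-c->q1; q1-a->q2; q1-b->q0; q1-c->q0; q2-a->q3; q2-b->q1; q2-c->q1; q3-a->q4; q3-b->q0; q3-c->q0; q4-a->q5; q4-b->q1; q4-c->q1; q5-a->q4; q5-b->q0; q5-c->q0

Handle the two conditions separately and then intersect. The first has 2 states tracking the input length modulo 2; the second has 5 states tracking how much of the suffix `aaaa` has currently been matched. A product state is a pair (one from each), accepting exactly when both do. Minimizing collapses redundant product states.
        a   b   c  
>  q0   q1  q1  q1 
   q1   q2  q0  q0 
   q2   q3  q1  q1 
   q3   q4  q0  q0 
   q4   q5  q1  q1 
 * q5   q4  q0  q0 
(> = start, * = accepting)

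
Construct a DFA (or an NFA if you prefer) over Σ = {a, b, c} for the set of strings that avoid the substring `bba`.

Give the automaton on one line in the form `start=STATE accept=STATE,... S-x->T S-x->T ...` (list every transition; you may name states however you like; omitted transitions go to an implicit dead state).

Track partial matches of the forbidden pattern `bba`. State q3 is a dead state reached once `bba` has occurred; every other state accepts. q0 means no part of `bba` is currently matched.
With 4 states:
        a   b   c  
>* q0   q0  q1  q0 
 * q1   q0  q2  q0 
 * q2   q3  q2  q0 
   q3   q3  q3  q3 
(> = start, * = accepting)

start=q0 accept=q0,q1,q2 q0-a->q0 q0-b->q1 q0-c->q0 q1-a->q0 q1-b->q2 q1-c->q0 q2-a->q3 q2-b->q2 q2-c->q0 q3-a->q3 q3-b->q3 q3-c->q3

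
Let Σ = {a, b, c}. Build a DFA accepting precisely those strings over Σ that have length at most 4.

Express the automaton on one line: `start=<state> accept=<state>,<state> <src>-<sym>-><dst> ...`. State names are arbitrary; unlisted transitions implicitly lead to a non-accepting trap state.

Count input length up to 5: every symbol moves from q0 toward q5, which means 'more than 4' and absorbs. Accept from {q0, q1, q2, q3, q4}.
With 6 states:
        a   b   c  
>* q0   q1  q1  q1 
 * q1   q2  q2  q2 
 * q2   q3  q3  q3 
 * q3   q4  q4  q4 
 * q4   q5  q5  q5 
   q5   q5  q5  q5 
(> = start, * = accepting)

start=q0 accept=q0,q1,q2,q3,q4 q0-a->q1 q0-b->q1 q0-c->q1 q1-a->q2 q1-b->q2 q1-c->q2 q2-a->q3 q2-b->q3 q2-c->q3 q3-a->q4 q3-b->q4 q3-c->q4 q4-a->q5 q4-b->q5 q4-c->q5 q5-a->q5 q5-b->q5 q5-c->q5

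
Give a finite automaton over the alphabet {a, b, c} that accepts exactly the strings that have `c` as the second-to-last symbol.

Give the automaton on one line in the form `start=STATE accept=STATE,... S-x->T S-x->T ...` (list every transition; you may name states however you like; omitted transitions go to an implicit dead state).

Because acceptance depends on a position counted from the end, the machine has to buffer the most recent 2 symbols. Make each state the string of the last up-to-2 symbols read; on input `x` shift the window left and append `x`. Accept when the buffered window has length 2 and begins with `c`.
13 states suffice.
          a    b    c  
>  q0     q1   q2   q3 
   q1     q4   q5   q6 
   q2     q7   q8   q9 
   q3    q10  q11  q12 
   q4     q4   q5   q6 
   q5     q7   q8   q9 
   q6    q10  q11  q12 
   q7     q4   q5   q6 
   q8     q7   q8   q9 
   q9    q10  q11  q12 
 * q10    q4   q5   q6 
 * q11    q7   q8   q9 
 * q12   q10  q11  q12 
(> = start, * = accepting)

start=q0 accept=q10,q11,q12 q0-a->q1 q0-b->q2 q0-c->q3 q1-a->q4 q1-b->q5 q1-c->q6 q2-a->q7 q2-b->q8 q2-c->q9 q3-a->q10 q3-b->q11 q3-c->q12 q4-a->q4 q4-b->q5 q4-c->q6 q5-a->q7 q5-b->q8 q5-c->q9 q6-a->q10 q6-b->q11 q6-c->q12 q7-a->q4 q7-b->q5 q7-c->q6 q8-a->q7 q8-b->q8 q8-c->q9 q9-a->q10 q9-b->q11 q9-c->q12 q10-a->q4 q10-b->q5 q10-c->q6 q11-a->q7 q11-b->q8 q11-c->q9 q12-a->q10 q12-b->q11 q12-c->q12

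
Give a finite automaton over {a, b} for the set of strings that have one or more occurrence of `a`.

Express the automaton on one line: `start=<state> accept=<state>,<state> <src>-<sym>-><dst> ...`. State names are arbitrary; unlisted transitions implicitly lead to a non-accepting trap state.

start=q0 accept=q1,q2 q0-a->q1 q0-b->q0 q1-a->q2 q1-b->q1 q2-a->q2 q2-b->q2

Count `a`s, saturating at 2: state q0 means no `a` yet, q1 means one `a` seen, q2 means more than one. Each `a` increments (capped at q2); other symbols loop. Accept from {q1, q2}.
        a   b  
>  q0   q1  q0 
 * q1   q2  q1 
 * q2   q2  q2 
(> = start, * = accepting)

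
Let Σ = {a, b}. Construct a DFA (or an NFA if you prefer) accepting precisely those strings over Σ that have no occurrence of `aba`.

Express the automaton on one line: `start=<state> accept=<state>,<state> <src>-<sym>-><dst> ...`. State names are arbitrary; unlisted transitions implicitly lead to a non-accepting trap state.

start=q0 accept=q0,q1,q2 q0-a->q1 q0-b->q0 q1-a->q1 q1-b->q2 q2-a->q3 q2-b->q0 q3-a->q3 q3-b->q3

Track partial matches of the forbidden pattern `aba`. State q3 is a dead state reached once `aba` has occurred; every other state accepts. q0 means no part of `aba` is currently matched.
A 4-state machine:
        a   b  
>* q0   q1  q0 
 * q1   q1  q2 
 * q2   q3  q0 
   q3   q3  q3 
(> = start, * = accepting)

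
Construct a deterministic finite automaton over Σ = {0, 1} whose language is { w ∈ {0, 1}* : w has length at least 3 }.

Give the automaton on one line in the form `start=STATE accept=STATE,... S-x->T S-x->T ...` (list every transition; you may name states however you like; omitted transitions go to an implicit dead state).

We only need to distinguish lengths 0, 1, …, 3, and '>3'. Chain A → B → C → D → E on every symbol, with E looping. Accepting states: {D, E}.
With 5 states:
       0  1 
>  A   B  B 
   B   C  C 
   C   D  D 
 * D   E  E 
 * E   E  E 
(> = start, * = accepting)

start=A accept=D,E A-0->B A-1->B B-0->C B-1->C C-0->D C-1->D D-0->E D-1->E E-0->E E-1->E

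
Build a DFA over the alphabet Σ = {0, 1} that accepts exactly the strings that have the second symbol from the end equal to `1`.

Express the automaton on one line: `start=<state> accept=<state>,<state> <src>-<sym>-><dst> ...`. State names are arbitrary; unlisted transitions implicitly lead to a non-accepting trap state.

start=s0 accept=s5,s6 s0-0->s1 s0-1->s2 s1-0->s3 s1-1->s4 s2-0->s5 s2-1->s6 s3-0->s3 s3-1->s4 s4-0->s5 s4-1->s6 s5-0->s3 s5-1->s4 s6-0->s5 s6-1->s6

Because acceptance depends on a position counted from the end, the machine has to buffer the most recent 2 symbols. Make each state the string of the last up-to-2 symbols read; on input `x` shift the window left and append `x`. Accept when the buffered window has length 2 and begins with `1`.
        0   1  
>  s0   s1  s2 
   s1   s3  s4 
   s2   s5  s6 
   s3   s3  s4 
   s4   s5  s6 
 * s5   s3  s4 
 * s6   s5  s6 
(> = start, * = accepting)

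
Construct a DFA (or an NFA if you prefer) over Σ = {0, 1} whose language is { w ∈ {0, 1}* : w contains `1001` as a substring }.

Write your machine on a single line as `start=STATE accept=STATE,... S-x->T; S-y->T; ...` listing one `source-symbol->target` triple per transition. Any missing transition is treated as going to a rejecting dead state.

start=s0; accept=s4; s0-0->s0; s0-1->s1; s1-0->s2; s1-1->s1; s2-0->s3; s2-1->s1; s3-0->s0; s3-1->s4; s4-0->s4; s4-1->s4

States s0..s3 record the length of the longest prefix of `1001` that matches the current input suffix. Reaching s4 means `1001` has been seen, and we stay there forever. Accept from s4.
With 5 states:
        0   1  
>  s0   s0  s1 
   s1   s2  s1 
   s2   s3  s1 
   s3   s0  s4 
 * s4   s4  s4 
(> = start, * = accepting)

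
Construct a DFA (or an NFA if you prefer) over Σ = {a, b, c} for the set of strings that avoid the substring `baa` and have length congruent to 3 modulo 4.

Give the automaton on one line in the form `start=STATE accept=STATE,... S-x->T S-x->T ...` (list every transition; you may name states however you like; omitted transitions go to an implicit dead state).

Handle the two conditions separately and then intersect. One (4 states) tracks partial matches of the forbidden pattern `baa`; the other (4 states) tracks the input length modulo 4. Each combined state is a pair, one component from each; accept when both components accept.
16 states suffice.
          a    b    c  
>  q0     q1   q2   q1 
   q1     q3   q4   q3 
   q2     q5   q4   q3 
   q3     q6   q7   q6 
   q4     q8   q7   q6 
   q5     q9   q7   q6 
 * q6     q0  q10   q0 
 * q7    q11  q10   q0 
 * q8    q12  q10   q0 
   q9    q12  q12  q12 
   q10   q13   q2   q1 
   q11   q14   q2   q1 
   q12   q14  q14  q14 
   q13   q15   q4   q3 
   q14   q15  q15  q15 
   q15    q9   q9   q9 
(> = start, * = accepting)

start=q0 accept=q6,q7,q8 q0-a->q1 q0-b->q2 q0-c->q1 q1-a->q3 q1-b->q4 q1-c->q3 q2-a->q5 q2-b->q4 q2-c->q3 q3-a->q6 q3-b->q7 q3-c->q6 q4-a->q8 q4-b->q7 q4-c->q6 q5-a->q9 q5-b->q7 q5-c->q6 q6-a->q0 q6-b->q10 q6-c->q0 q7-a->q11 q7-b->q10 q7-c->q0 q8-a->q12 q8-b->q10 q8-c->q0 q9-a->q12 q9-b->q12 q9-c->q12 q10-a->q13 q10-b->q2 q10-c->q1 q11-a->q14 q11-b->q2 q11-c->q1 q12-a->q14 q12-b->q14 q12-c->q14 q13-a->q15 q13-b->q4 q13-c->q3 q14-a->q15 q14-b->q15 q14-c->q15 q15-a->q9 q15-b->q9 q15-c->q9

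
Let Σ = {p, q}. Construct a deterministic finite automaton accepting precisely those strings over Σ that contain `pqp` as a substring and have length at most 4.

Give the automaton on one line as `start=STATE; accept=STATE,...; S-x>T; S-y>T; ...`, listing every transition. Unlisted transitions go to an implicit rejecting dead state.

Run two small machines in parallel and take their product. One (4 states) tracks whether and how much of `pqp` has been seen; the other (6 states) tracks the input length, saturating at 5. Each combined state is a pair, one component from each; accept when both components accept.
With 18 states:
          p    q  
>  S0     S1   S2 
   S1     S3   S4 
   S2     S3   S5 
   S3     S6   S7 
   S4     S8   S9 
   S5     S6   S9 
   S6    S10  S11 
   S7    S12  S13 
 * S8    S12  S12 
   S9    S10  S13 
   S10   S14  S15 
   S11   S16  S17 
 * S12   S16  S16 
   S13   S14  S17 
   S14   S14  S15 
   S15   S16  S17 
   S16   S16  S16 
   S17   S14  S17 
(> = start, * = accepting)

start=S0; accept=S8,S12; S0-p>S1; S0-q>S2; S1-p>S3; S1-q>S4; S2-p>S3; S2-q>S5; S3-p>S6; S3-q>S7; S4-p>S8; S4-q>S9; S5-p>S6; S5-q>S9; S6-p>S10; S6-q>S11; S7-p>S12; S7-q>S13; S8-p>S12; S8-q>S12; S9-p>S10; S9-q>S13; S10-p>S14; S10-q>S15; S11-p>S16; S11-q>S17; S12-p>S16; S12-q>S16; S13-p>S14; S13-q>S17; S14-p>S14; S14-q>S15; S15-p>S16; S15-q>S17; S16-p>S16; S16-q>S16; S17-p>S14; S17-q>S17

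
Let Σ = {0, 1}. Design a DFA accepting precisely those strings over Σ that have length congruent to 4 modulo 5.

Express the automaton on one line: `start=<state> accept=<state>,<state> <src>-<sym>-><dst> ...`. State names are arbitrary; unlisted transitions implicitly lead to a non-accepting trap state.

Only the length mod 5 matters, so use a 5-cycle: from any state, every input symbol moves to the next state, wrapping E back to A. Mark E accepting.
5 states suffice.
       0  1 
>  A   B  B 
   B   C  C 
   C   D  D 
   D   E  E 
 * E   A  A 
(> = start, * = accepting)

start=A accept=E A-0->B A-1->B B-0->C B-1->C C-0->D C-1->D D-0->E D-1->E E-0->A E-1->A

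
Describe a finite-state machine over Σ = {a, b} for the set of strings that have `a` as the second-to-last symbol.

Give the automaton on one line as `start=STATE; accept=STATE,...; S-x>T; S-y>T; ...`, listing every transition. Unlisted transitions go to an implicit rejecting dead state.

start=s0; accept=s3,s4; s0-a>s1; s0-b>s2; s1-a>s3; s1-b>s4; s2-a>s5; s2-b>s6; s3-a>s3; s3-b>s4; s4-a>s5; s4-b>s6; s5-a>s3; s5-b>s4; s6-a>s5; s6-b>s6

Because acceptance depends on a position counted from the end, the machine has to buffer the most recent 2 symbols. Make each state the string of the last up-to-2 symbols read; on input `x` shift the window left and append `x`. Accept when the buffered window has length 2 and begins with `a`.
A 7-state machine:
        a   b  
>  s0   s1  s2 
   s1   s3  s4 
   s2   s5  s6 
 * s3   s3  s4 
 * s4   s5  s6 
   s5   s3  s4 
   s6   s5  s6 
(> = start, * = accepting)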